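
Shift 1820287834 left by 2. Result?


0b1101100011111110110001101011010 << 2 = 0b110110001111111011000110101101000 = 7281151336

7281151336


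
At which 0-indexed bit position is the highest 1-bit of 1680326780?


0b1100100001001111100000001111100. Highest set bit at position 30

30


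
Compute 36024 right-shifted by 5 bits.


0b1000110010111000 >> 5 = 0b10001100101 = 1125

1125


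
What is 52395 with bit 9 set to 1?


52395 | (1 << 9) = 52395 | 512 = 52907

52907


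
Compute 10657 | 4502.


0b10100110100001 | 0b1000110010110 = 0b11100110110111 = 14775

14775


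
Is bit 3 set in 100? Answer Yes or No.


0b1100100, bit 3 = 0. No

No


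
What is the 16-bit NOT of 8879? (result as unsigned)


~0b10001010101111 = 0b1101110101010000 = 56656 (16-bit unsigned)

56656


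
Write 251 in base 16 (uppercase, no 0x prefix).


251 = FB hex

FB


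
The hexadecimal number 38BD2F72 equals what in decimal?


38BD2F72 hex = 951922546 decimal

951922546


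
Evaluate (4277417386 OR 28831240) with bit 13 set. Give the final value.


Step 1: 4277417386 | 28831240 = 4294442922
Step 2: 4294442922 | (1 << 13) = 4294442922 | 8192 = 4294442922

4294442922


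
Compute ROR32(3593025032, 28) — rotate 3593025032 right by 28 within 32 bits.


Rotate 0b11010110001010010011011000001000 right by 28 (32-bit) = 0b1100010100100110110000010001101 = 1653825677

1653825677


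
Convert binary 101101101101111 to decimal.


101101101101111 in decimal = 23407

23407


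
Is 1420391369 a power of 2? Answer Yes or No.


0b1010100101010010111001111001001. Multiple bits set => No

No


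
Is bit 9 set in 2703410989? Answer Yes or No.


0b10100001001000101100011100101101, bit 9 = 1. Yes

Yes


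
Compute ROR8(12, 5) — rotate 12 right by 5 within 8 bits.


Rotate 0b1100 right by 5 (8-bit) = 0b1100000 = 96

96


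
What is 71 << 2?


0b1000111 << 2 = 0b100011100 = 284

284


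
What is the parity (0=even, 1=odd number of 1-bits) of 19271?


0b100101101000111 has 8 ones => parity 0

0


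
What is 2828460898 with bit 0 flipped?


2828460898 ^ (1 << 0) = 2828460898 ^ 1 = 2828460899

2828460899


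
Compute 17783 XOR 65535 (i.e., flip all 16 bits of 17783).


17783 ^ 65535 = 47752

47752


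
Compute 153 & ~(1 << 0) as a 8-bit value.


153 & ~(1 << 0) = 152

152


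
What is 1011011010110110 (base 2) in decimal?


1011011010110110 in decimal = 46774

46774


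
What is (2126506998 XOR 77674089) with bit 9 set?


Step 1: 2126506998 ^ 77674089 = 2048843167
Step 2: 2048843167 | (1 << 9) = 2048843167 | 512 = 2048843679

2048843679


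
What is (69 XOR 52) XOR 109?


Step 1: 69 ^ 52 = 113
Step 2: 113 ^ 109 = 28

28


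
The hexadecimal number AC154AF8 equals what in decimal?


AC154AF8 hex = 2887076600 decimal

2887076600


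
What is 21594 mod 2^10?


21594 & 1023 = 90

90


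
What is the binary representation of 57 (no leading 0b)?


57 = 111001 in binary

111001


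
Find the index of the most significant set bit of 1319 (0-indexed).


0b10100100111. Highest set bit at position 10

10


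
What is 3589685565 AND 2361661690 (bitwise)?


0b11010101111101100100000100111101 & 0b10001100110001000001100011111010 = 0b10000100110001000000000000111000 = 2227437624

2227437624


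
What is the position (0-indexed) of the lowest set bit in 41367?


0b1010000110010111. Lowest set bit at position 0

0


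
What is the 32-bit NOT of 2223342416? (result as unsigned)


~0b10000100100001011000001101010000 = 0b1111011011110100111110010101111 = 2071624879 (32-bit unsigned)

2071624879


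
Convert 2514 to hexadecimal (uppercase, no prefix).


2514 = 9D2 hex

9D2


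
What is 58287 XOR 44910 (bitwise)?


0b1110001110101111 ^ 0b1010111101101110 = 0b100110011000001 = 19649

19649


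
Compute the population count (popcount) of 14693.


0b11100101100101 has 8 set bits

8


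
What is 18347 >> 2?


0b100011110101011 >> 2 = 0b1000111101010 = 4586

4586


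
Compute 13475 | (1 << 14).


13475 | (1 << 14) = 13475 | 16384 = 29859

29859


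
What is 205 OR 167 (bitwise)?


0b11001101 | 0b10100111 = 0b11101111 = 239

239


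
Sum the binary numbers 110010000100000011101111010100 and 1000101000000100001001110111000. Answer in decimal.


110010000100000011101111010100 + 1000101000000100001001110111000 = 1110111000100100100111110001100 = 1997688716

1997688716


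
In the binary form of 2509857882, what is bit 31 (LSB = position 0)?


0b10010101100110010110010001011010, position 31 = 1

1


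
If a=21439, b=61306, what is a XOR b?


21439 ^ 61306 = 48325

48325


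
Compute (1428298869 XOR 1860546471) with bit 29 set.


Step 1: 1428298869 ^ 1860546471 = 1002943442
Step 2: 1002943442 | (1 << 29) = 1002943442 | 536870912 = 1002943442

1002943442


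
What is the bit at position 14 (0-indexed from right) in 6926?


0b1101100001110, position 14 = 0

0


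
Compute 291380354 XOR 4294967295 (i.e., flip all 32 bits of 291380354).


291380354 ^ 4294967295 = 4003586941

4003586941


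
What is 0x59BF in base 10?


59BF hex = 22975 decimal

22975


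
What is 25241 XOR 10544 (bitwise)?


0b110001010011001 ^ 0b10100100110000 = 0b100101110101001 = 19369

19369


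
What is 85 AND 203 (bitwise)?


0b1010101 & 0b11001011 = 0b1000001 = 65

65


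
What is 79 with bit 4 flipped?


79 ^ (1 << 4) = 79 ^ 16 = 95

95


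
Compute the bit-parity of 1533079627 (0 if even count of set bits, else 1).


0b1011011011000001111000001001011 has 15 ones => parity 1

1


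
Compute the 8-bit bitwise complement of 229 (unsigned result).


~0b11100101 = 0b11010 = 26 (8-bit unsigned)

26


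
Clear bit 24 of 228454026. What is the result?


228454026 & ~(1 << 24) = 211676810

211676810


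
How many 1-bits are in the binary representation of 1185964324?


0b1000110101100000110000100100100 has 11 set bits

11


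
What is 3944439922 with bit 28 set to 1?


3944439922 | (1 << 28) = 3944439922 | 268435456 = 4212875378

4212875378


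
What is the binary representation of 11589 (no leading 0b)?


11589 = 10110101000101 in binary

10110101000101


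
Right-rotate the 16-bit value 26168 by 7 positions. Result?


Rotate 0b110011000111000 right by 7 (16-bit) = 0b111000011001100 = 28876

28876


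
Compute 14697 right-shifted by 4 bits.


0b11100101101001 >> 4 = 0b1110010110 = 918

918


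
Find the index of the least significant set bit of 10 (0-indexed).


0b1010. Lowest set bit at position 1

1


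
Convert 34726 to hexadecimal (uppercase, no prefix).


34726 = 87A6 hex

87A6


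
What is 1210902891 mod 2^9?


1210902891 & 511 = 363

363


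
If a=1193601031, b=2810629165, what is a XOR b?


1193601031 ^ 2810629165 = 3768722474

3768722474


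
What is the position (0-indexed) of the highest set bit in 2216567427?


0b10000100000111100010001010000011. Highest set bit at position 31

31


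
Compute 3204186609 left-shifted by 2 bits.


0b10111110111111000000000111110001 << 2 = 0b1011111011111100000000011111000100 = 12816746436

12816746436


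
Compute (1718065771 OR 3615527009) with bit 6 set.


Step 1: 1718065771 | 3615527009 = 4159150699
Step 2: 4159150699 | (1 << 6) = 4159150699 | 64 = 4159150699

4159150699


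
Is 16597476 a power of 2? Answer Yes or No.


0b111111010100000111100100. Multiple bits set => No

No


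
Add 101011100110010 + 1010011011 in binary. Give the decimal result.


101011100110010 + 1010011011 = 101100111001101 = 22989

22989


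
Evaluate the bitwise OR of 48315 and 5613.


0b1011110010111011 | 0b1010111101101 = 0b1011110111111111 = 48639

48639


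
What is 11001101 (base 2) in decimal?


11001101 in decimal = 205

205


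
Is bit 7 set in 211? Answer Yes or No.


0b11010011, bit 7 = 1. Yes

Yes


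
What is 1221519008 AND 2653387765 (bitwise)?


0b1001000110011101110011010100000 & 0b10011110001001110111101111110101 = 0b1000000001100110001010100000 = 134636192

134636192


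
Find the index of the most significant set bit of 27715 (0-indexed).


0b110110001000011. Highest set bit at position 14

14


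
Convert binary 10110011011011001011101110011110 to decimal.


10110011011011001011101110011110 in decimal = 3010247582

3010247582


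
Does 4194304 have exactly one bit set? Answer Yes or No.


0b10000000000000000000000. Only one bit set => Yes

Yes


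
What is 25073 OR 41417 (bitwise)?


0b110000111110001 | 0b1010000111001001 = 0b1110000111111001 = 57849

57849


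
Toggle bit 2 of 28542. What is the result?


28542 ^ (1 << 2) = 28542 ^ 4 = 28538

28538


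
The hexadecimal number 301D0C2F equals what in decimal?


301D0C2F hex = 807210031 decimal

807210031


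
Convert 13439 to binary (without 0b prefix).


13439 = 11010001111111 in binary

11010001111111


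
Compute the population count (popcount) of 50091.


0b1100001110101011 has 9 set bits

9


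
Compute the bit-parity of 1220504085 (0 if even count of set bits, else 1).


0b1001000101111110110101000010101 has 16 ones => parity 0

0


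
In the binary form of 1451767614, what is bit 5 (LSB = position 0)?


0b1010110100010000011011100111110, position 5 = 1

1


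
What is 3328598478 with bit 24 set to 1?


3328598478 | (1 << 24) = 3328598478 | 16777216 = 3345375694

3345375694


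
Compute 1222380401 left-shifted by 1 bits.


0b1001000110111000000101101110001 << 1 = 0b10010001101110000001011011100010 = 2444760802

2444760802


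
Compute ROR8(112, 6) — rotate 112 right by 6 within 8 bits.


Rotate 0b1110000 right by 6 (8-bit) = 0b11000001 = 193

193


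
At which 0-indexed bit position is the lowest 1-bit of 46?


0b101110. Lowest set bit at position 1

1


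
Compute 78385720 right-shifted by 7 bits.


0b100101011000001001000111000 >> 7 = 0b10010101100000100100 = 612388

612388


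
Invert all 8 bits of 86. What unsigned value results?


86 ^ 255 = 169

169


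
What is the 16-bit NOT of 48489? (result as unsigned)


~0b1011110101101001 = 0b100001010010110 = 17046 (16-bit unsigned)

17046


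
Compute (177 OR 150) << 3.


Step 1: 177 | 150 = 183
Step 2: 183 << 3 = 1464

1464


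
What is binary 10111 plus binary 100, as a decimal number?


10111 + 100 = 11011 = 27

27


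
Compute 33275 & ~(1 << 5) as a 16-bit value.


33275 & ~(1 << 5) = 33243

33243


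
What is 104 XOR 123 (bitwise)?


0b1101000 ^ 0b1111011 = 0b10011 = 19

19


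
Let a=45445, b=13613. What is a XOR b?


45445 ^ 13613 = 33960

33960


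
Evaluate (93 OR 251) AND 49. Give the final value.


Step 1: 93 | 251 = 255
Step 2: 255 & 49 = 49

49


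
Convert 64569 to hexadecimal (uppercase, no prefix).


64569 = FC39 hex

FC39


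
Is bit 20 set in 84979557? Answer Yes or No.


0b101000100001010111101100101, bit 20 = 1. Yes

Yes


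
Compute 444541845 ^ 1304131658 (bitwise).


0b11010011111110010101110010101 ^ 0b1001101101110110111100001001010 = 0b1010111110001000101001111011111 = 1472484319

1472484319


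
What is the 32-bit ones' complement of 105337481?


105337481 ^ 4294967295 = 4189629814

4189629814


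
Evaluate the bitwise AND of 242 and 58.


0b11110010 & 0b111010 = 0b110010 = 50

50


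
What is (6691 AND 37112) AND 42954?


Step 1: 6691 & 37112 = 4128
Step 2: 4128 & 42954 = 0

0


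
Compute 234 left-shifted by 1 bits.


0b11101010 << 1 = 0b111010100 = 468

468


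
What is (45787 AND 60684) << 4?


Step 1: 45787 & 60684 = 40968
Step 2: 40968 << 4 = 655488

655488


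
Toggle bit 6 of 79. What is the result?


79 ^ (1 << 6) = 79 ^ 64 = 15

15


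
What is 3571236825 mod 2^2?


3571236825 & 3 = 1

1


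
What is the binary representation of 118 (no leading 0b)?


118 = 1110110 in binary

1110110


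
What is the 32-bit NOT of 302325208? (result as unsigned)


~0b10010000001010001110111011000 = 0b11101101111110101110001000100111 = 3992642087 (32-bit unsigned)

3992642087


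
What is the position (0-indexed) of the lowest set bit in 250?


0b11111010. Lowest set bit at position 1

1


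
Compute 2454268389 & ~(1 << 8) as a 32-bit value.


2454268389 & ~(1 << 8) = 2454268133

2454268133


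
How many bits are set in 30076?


0b111010101111100 has 10 set bits

10


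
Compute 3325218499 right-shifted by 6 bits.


0b11000110001100101100111011000011 >> 6 = 0b11000110001100101100111011 = 51956539

51956539


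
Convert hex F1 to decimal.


F1 hex = 241 decimal

241


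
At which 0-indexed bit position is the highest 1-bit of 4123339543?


0b11110101110001010010101100010111. Highest set bit at position 31

31


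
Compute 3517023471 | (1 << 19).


3517023471 | (1 << 19) = 3517023471 | 524288 = 3517547759

3517547759


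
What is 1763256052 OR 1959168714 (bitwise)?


0b1101001000110010010011011110100 | 0b1110100110001101000101011001010 = 0b1111101110111111010111011111110 = 2111811326

2111811326


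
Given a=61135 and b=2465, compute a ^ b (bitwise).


61135 ^ 2465 = 59246

59246


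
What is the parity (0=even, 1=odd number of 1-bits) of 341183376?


0b10100010101100000101110010000 has 11 ones => parity 1

1


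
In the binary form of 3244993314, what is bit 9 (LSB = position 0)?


0b11000001011010101010101100100010, position 9 = 1

1


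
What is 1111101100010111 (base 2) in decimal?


1111101100010111 in decimal = 64279

64279


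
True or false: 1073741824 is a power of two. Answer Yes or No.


0b1000000000000000000000000000000. Only one bit set => Yes

Yes


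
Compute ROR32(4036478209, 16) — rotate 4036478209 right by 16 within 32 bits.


Rotate 0b11110000100101111100010100000001 right by 16 (32-bit) = 0b11000101000000011111000010010111 = 3305238679

3305238679


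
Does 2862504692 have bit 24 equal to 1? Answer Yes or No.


0b10101010100111100101101011110100, bit 24 = 0. No

No


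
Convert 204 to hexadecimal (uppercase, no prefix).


204 = CC hex

CC


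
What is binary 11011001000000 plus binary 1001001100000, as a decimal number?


11011001000000 + 1001001100000 = 100100010100000 = 18592

18592


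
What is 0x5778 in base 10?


5778 hex = 22392 decimal

22392


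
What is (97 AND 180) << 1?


Step 1: 97 & 180 = 32
Step 2: 32 << 1 = 64

64


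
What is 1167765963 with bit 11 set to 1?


1167765963 | (1 << 11) = 1167765963 | 2048 = 1167768011

1167768011


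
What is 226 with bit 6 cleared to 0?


226 & ~(1 << 6) = 162

162


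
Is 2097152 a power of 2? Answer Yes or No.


0b1000000000000000000000. Only one bit set => Yes

Yes


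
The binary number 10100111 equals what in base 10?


10100111 in decimal = 167

167


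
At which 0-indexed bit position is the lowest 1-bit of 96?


0b1100000. Lowest set bit at position 5

5


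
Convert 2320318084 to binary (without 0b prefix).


2320318084 = 10001010010011010011111010000100 in binary

10001010010011010011111010000100


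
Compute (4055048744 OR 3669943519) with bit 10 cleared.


Step 1: 4055048744 | 3669943519 = 4223657727
Step 2: 4223657727 & ~(1 << 10) = 4223656703

4223656703


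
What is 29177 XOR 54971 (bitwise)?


0b111000111111001 ^ 0b1101011010111011 = 0b1010011101000010 = 42818

42818


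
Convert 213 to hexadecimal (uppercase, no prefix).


213 = D5 hex

D5


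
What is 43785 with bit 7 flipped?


43785 ^ (1 << 7) = 43785 ^ 128 = 43913

43913


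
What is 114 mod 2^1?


114 & 1 = 0

0


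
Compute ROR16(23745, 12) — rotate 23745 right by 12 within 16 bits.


Rotate 0b101110011000001 right by 12 (16-bit) = 0b1100110000010101 = 52245

52245


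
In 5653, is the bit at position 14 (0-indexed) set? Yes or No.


0b1011000010101, bit 14 = 0. No

No


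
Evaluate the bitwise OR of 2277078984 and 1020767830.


0b10000111101110010111011111001000 | 0b111100110101111010111001010110 = 0b10111111111111111111111111011110 = 3221225438

3221225438


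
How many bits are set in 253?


0b11111101 has 7 set bits

7


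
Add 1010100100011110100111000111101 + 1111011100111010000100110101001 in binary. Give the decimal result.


1010100100011110100111000111101 + 1111011100111010000100110101001 = 11010000001011000101011111100110 = 3492567014

3492567014


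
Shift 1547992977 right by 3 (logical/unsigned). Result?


0b1011100010001000111111110010001 >> 3 = 0b1011100010001000111111110010 = 193499122

193499122


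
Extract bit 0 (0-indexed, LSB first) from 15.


0b1111, position 0 = 1

1


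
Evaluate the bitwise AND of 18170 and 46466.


0b100011011111010 & 0b1011010110000010 = 0b10010000010 = 1154

1154


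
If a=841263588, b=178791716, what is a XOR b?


841263588 ^ 178791716 = 948735168

948735168


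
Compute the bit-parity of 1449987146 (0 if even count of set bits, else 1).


0b1010110011011010000110001001010 has 14 ones => parity 0

0


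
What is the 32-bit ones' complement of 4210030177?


4210030177 ^ 4294967295 = 84937118

84937118


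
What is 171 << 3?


0b10101011 << 3 = 0b10101011000 = 1368

1368


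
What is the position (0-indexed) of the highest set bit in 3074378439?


0b10110111001111110100101011000111. Highest set bit at position 31

31


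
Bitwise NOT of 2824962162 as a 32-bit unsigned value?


~0b10101000011000011000000001110010 = 0b1010111100111100111111110001101 = 1470005133 (32-bit unsigned)

1470005133


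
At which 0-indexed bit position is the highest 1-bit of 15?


0b1111. Highest set bit at position 3

3


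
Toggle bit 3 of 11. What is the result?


11 ^ (1 << 3) = 11 ^ 8 = 3

3


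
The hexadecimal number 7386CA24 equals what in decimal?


7386CA24 hex = 1938213412 decimal

1938213412


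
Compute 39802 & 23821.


0b1001101101111010 & 0b101110100001101 = 0b1100100001000 = 6408

6408


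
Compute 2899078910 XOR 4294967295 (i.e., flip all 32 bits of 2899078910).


2899078910 ^ 4294967295 = 1395888385

1395888385


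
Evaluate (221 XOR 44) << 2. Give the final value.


Step 1: 221 ^ 44 = 241
Step 2: 241 << 2 = 964

964


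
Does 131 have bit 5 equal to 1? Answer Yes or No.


0b10000011, bit 5 = 0. No

No


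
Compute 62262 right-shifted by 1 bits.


0b1111001100110110 >> 1 = 0b111100110011011 = 31131

31131


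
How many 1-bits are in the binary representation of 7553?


0b1110110000001 has 6 set bits

6


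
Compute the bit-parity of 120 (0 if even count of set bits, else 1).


0b1111000 has 4 ones => parity 0

0


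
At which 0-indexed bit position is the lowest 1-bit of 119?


0b1110111. Lowest set bit at position 0

0


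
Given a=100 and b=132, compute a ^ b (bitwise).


100 ^ 132 = 224

224


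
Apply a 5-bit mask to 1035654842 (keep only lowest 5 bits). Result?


1035654842 & 31 = 26

26


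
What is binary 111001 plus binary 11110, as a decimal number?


111001 + 11110 = 1010111 = 87

87


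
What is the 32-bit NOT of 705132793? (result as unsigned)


~0b101010000001110111100011111001 = 0b11010101111110001000011100000110 = 3589834502 (32-bit unsigned)

3589834502


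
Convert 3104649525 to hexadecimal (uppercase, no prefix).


3104649525 = B90D3135 hex

B90D3135


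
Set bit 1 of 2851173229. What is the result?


2851173229 | (1 << 1) = 2851173229 | 2 = 2851173231

2851173231


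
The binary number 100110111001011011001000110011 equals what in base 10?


100110111001011011001000110011 in decimal = 652587571

652587571


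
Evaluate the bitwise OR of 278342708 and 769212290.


0b10000100101110010110000110100 | 0b101101110110010011111110000010 = 0b111101110111110011111110110110 = 1038041014

1038041014


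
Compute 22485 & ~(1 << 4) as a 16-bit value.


22485 & ~(1 << 4) = 22469

22469


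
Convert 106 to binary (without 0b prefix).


106 = 1101010 in binary

1101010


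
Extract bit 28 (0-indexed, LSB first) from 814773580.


0b110000100100000111010101001100, position 28 = 1

1


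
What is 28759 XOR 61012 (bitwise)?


0b111000001010111 ^ 0b1110111001010100 = 0b1001111000000011 = 40451

40451


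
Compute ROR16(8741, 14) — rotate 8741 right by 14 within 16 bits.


Rotate 0b10001000100101 right by 14 (16-bit) = 0b1000100010010100 = 34964

34964


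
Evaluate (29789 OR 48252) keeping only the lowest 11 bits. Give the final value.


Step 1: 29789 | 48252 = 64637
Step 2: 64637 & 2047 = 1149

1149


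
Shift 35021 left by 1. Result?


0b1000100011001101 << 1 = 0b10001000110011010 = 70042

70042


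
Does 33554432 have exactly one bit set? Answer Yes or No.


0b10000000000000000000000000. Only one bit set => Yes

Yes


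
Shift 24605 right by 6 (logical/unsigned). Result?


0b110000000011101 >> 6 = 0b110000000 = 384

384


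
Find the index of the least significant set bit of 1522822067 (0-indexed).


0b1011010110001000110101110110011. Lowest set bit at position 0

0


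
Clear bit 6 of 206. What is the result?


206 & ~(1 << 6) = 142

142


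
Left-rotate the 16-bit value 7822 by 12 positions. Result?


Rotate 0b1111010001110 left by 12 (16-bit) = 0b1110000111101000 = 57832

57832


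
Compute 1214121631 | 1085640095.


0b1001000010111100000011010011111 | 0b1000000101101011000110110011111 = 0b1001000111111111000111110011111 = 1224707999

1224707999


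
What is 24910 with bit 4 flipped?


24910 ^ (1 << 4) = 24910 ^ 16 = 24926

24926


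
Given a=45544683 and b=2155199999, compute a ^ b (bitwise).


45544683 ^ 2155199999 = 2193836308

2193836308


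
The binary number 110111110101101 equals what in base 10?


110111110101101 in decimal = 28589

28589


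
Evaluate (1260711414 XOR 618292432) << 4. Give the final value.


Step 1: 1260711414 ^ 618292432 = 1878952230
Step 2: 1878952230 << 4 = 30063235680

30063235680


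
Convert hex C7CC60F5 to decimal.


C7CC60F5 hex = 3352060149 decimal

3352060149


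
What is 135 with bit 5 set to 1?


135 | (1 << 5) = 135 | 32 = 167

167


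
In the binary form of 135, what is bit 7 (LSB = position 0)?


0b10000111, position 7 = 1

1


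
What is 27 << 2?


0b11011 << 2 = 0b1101100 = 108

108


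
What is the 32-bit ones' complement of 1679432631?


1679432631 ^ 4294967295 = 2615534664

2615534664


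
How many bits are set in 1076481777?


0b1000000001010011100111011110001 has 14 set bits

14


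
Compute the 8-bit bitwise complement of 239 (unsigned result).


~0b11101111 = 0b10000 = 16 (8-bit unsigned)

16


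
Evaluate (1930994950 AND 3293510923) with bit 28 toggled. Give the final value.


Step 1: 1930994950 & 3293510923 = 1074308354
Step 2: 1074308354 ^ (1 << 28) = 1074308354 ^ 268435456 = 1342743810

1342743810


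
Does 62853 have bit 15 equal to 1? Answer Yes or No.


0b1111010110000101, bit 15 = 1. Yes

Yes


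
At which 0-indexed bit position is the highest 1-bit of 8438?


0b10000011110110. Highest set bit at position 13

13


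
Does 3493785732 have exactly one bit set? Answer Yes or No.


0b11010000001111101111000010000100. Multiple bits set => No

No


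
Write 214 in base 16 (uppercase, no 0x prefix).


214 = D6 hex

D6


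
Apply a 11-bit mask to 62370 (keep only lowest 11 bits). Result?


62370 & 2047 = 930

930


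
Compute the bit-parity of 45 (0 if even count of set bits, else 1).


0b101101 has 4 ones => parity 0

0


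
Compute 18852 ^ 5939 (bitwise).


0b100100110100100 ^ 0b1011100110011 = 0b101111010010111 = 24215

24215


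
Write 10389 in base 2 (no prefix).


10389 = 10100010010101 in binary

10100010010101


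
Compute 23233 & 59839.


0b101101011000001 & 0b1110100110111111 = 0b100100010000001 = 18561

18561


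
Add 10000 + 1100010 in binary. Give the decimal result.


10000 + 1100010 = 1110010 = 114

114


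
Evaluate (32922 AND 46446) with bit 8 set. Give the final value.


Step 1: 32922 & 46446 = 32778
Step 2: 32778 | (1 << 8) = 32778 | 256 = 33034

33034


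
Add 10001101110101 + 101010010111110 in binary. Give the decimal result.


10001101110101 + 101010010111110 = 111100000110011 = 30771

30771


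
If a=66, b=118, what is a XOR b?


66 ^ 118 = 52

52


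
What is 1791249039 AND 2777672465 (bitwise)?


0b1101010110001000100101010001111 & 0b10100101100011111110101100010001 = 0b100000100001000100101000000001 = 545540609

545540609


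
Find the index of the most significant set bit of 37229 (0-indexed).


0b1001000101101101. Highest set bit at position 15

15


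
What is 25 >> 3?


0b11001 >> 3 = 0b11 = 3

3


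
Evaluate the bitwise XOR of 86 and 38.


0b1010110 ^ 0b100110 = 0b1110000 = 112

112


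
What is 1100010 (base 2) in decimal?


1100010 in decimal = 98

98


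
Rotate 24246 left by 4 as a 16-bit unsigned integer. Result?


Rotate 0b101111010110110 left by 4 (16-bit) = 0b1110101101100101 = 60261

60261


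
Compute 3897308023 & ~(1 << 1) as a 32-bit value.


3897308023 & ~(1 << 1) = 3897308021

3897308021


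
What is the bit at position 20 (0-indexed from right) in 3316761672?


0b11000101101100011100010001001000, position 20 = 1

1


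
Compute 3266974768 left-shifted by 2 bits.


0b11000010101110100001010000110000 << 2 = 0b1100001010111010000101000011000000 = 13067899072

13067899072


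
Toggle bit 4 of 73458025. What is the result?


73458025 ^ (1 << 4) = 73458025 ^ 16 = 73458041

73458041


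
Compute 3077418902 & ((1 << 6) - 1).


3077418902 & 63 = 22

22


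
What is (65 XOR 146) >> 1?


Step 1: 65 ^ 146 = 211
Step 2: 211 >> 1 = 105

105


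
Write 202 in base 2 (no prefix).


202 = 11001010 in binary

11001010


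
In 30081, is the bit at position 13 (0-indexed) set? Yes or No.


0b111010110000001, bit 13 = 1. Yes

Yes


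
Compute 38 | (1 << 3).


38 | (1 << 3) = 38 | 8 = 46

46


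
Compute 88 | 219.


0b1011000 | 0b11011011 = 0b11011011 = 219

219


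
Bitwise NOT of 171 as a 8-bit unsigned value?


~0b10101011 = 0b1010100 = 84 (8-bit unsigned)

84


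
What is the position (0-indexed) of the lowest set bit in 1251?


0b10011100011. Lowest set bit at position 0

0


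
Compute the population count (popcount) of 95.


0b1011111 has 6 set bits

6


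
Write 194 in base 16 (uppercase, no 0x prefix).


194 = C2 hex

C2


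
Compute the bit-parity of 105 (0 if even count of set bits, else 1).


0b1101001 has 4 ones => parity 0

0


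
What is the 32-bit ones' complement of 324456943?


324456943 ^ 4294967295 = 3970510352

3970510352


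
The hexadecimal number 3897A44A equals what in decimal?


3897A44A hex = 949462090 decimal

949462090


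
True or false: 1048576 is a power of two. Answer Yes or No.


0b100000000000000000000. Only one bit set => Yes

Yes


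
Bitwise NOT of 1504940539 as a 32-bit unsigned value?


~0b1011001101100111001000111111011 = 0b10100110010011000110111000000100 = 2790026756 (32-bit unsigned)

2790026756


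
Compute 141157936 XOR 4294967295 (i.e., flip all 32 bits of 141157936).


141157936 ^ 4294967295 = 4153809359

4153809359


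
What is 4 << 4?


0b100 << 4 = 0b1000000 = 64

64


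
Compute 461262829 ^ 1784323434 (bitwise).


0b11011011111100100111111101101 ^ 0b1101010010110101001110101101010 = 0b1110001001001001101001010000111 = 1898238599

1898238599


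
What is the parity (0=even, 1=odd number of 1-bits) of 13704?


0b11010110001000 has 6 ones => parity 0

0


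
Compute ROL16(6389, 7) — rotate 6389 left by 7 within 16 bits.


Rotate 0b1100011110101 left by 7 (16-bit) = 0b111101010001100 = 31372

31372


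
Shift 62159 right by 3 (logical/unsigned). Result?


0b1111001011001111 >> 3 = 0b1111001011001 = 7769

7769


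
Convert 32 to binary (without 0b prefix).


32 = 100000 in binary

100000


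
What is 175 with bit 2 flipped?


175 ^ (1 << 2) = 175 ^ 4 = 171

171


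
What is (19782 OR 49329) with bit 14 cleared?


Step 1: 19782 | 49329 = 52727
Step 2: 52727 & ~(1 << 14) = 36343

36343


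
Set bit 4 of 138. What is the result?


138 | (1 << 4) = 138 | 16 = 154

154


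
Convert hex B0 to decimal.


B0 hex = 176 decimal

176


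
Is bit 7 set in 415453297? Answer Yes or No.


0b11000110000110101000001110001, bit 7 = 0. No

No


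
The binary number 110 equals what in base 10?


110 in decimal = 6

6


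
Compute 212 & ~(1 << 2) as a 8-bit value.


212 & ~(1 << 2) = 208

208


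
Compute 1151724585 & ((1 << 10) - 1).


1151724585 & 1023 = 41

41


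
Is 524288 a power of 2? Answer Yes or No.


0b10000000000000000000. Only one bit set => Yes

Yes


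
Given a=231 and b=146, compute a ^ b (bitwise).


231 ^ 146 = 117

117


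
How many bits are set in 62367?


0b1111001110011111 has 12 set bits

12


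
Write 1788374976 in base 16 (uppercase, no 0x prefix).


1788374976 = 6A986FC0 hex

6A986FC0


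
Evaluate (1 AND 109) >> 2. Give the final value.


Step 1: 1 & 109 = 1
Step 2: 1 >> 2 = 0

0


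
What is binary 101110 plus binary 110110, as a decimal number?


101110 + 110110 = 1100100 = 100

100


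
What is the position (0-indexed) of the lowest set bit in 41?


0b101001. Lowest set bit at position 0

0


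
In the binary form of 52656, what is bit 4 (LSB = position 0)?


0b1100110110110000, position 4 = 1

1


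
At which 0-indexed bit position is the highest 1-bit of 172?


0b10101100. Highest set bit at position 7

7


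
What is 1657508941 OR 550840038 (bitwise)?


0b1100010110010111001010001001101 | 0b100000110101010010011011100110 = 0b1100010110111111011011011101111 = 1658828527

1658828527


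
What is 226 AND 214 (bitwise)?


0b11100010 & 0b11010110 = 0b11000010 = 194

194


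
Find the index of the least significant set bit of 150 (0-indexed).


0b10010110. Lowest set bit at position 1

1


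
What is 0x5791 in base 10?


5791 hex = 22417 decimal

22417


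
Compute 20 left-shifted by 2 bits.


0b10100 << 2 = 0b1010000 = 80

80


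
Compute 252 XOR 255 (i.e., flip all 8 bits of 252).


252 ^ 255 = 3

3


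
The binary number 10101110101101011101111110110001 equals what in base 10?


10101110101101011101111110110001 in decimal = 2931154865

2931154865


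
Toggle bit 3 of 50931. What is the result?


50931 ^ (1 << 3) = 50931 ^ 8 = 50939

50939


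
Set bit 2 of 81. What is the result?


81 | (1 << 2) = 81 | 4 = 85

85


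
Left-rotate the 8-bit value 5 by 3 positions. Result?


Rotate 0b101 left by 3 (8-bit) = 0b101000 = 40

40


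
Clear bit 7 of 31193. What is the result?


31193 & ~(1 << 7) = 31065

31065


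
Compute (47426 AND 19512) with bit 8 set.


Step 1: 47426 & 19512 = 2048
Step 2: 2048 | (1 << 8) = 2048 | 256 = 2304

2304


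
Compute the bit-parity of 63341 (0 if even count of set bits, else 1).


0b1111011101101101 has 12 ones => parity 0

0


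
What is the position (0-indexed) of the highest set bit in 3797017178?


0b11100010010100011110001001011010. Highest set bit at position 31

31


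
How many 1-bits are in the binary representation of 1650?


0b11001110010 has 6 set bits

6


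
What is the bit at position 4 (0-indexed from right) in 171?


0b10101011, position 4 = 0

0


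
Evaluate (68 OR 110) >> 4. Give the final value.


Step 1: 68 | 110 = 110
Step 2: 110 >> 4 = 6

6


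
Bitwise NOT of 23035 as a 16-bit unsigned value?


~0b101100111111011 = 0b1010011000000100 = 42500 (16-bit unsigned)

42500


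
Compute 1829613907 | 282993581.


0b1101101000011011011000101010011 | 0b10000110111100010001110101101 = 0b1111101110111111011001111111111 = 2111812607

2111812607


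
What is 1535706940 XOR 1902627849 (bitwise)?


0b1011011100010010000011100111100 ^ 0b1110001011001111100110000001001 = 0b101010111011101100101100110101 = 720292661

720292661


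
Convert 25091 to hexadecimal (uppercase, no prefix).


25091 = 6203 hex

6203


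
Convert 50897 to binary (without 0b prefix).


50897 = 1100011011010001 in binary

1100011011010001


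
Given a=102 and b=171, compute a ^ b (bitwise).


102 ^ 171 = 205

205


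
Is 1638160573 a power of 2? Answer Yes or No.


0b1100001101001000101100010111101. Multiple bits set => No

No


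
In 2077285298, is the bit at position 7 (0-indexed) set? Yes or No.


0b1111011110100001101101110110010, bit 7 = 1. Yes

Yes


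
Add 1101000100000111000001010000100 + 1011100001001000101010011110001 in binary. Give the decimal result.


1101000100000111000001010000100 + 1011100001001000101010011110001 = 11000100101001111101011101110101 = 3299334005

3299334005


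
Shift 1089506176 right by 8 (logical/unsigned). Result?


0b1000000111100001000101110000000 >> 8 = 0b10000001111000010001011 = 4255883

4255883


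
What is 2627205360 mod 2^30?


2627205360 & 1073741823 = 479721712

479721712


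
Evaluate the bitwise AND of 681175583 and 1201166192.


0b101000100110011110101000011111 & 0b1000111100110000101011101110000 = 0b100110000100001000010000 = 9978384

9978384


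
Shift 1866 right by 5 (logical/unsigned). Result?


0b11101001010 >> 5 = 0b111010 = 58

58


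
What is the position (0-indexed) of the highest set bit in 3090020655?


0b10111000001011011111100100101111. Highest set bit at position 31

31


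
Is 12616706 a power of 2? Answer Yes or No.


0b110000001000010000000010. Multiple bits set => No

No


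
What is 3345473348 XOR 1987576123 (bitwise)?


0b11000111011001111101111101000100 ^ 0b1110110011110000000000100111011 = 0b10110001000111111101111001111111 = 2971655807

2971655807


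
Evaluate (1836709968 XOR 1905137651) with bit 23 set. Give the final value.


Step 1: 1836709968 ^ 1905137651 = 486010787
Step 2: 486010787 | (1 << 23) = 486010787 | 8388608 = 486010787

486010787


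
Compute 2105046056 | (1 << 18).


2105046056 | (1 << 18) = 2105046056 | 262144 = 2105308200

2105308200


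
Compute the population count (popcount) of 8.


0b1000 has 1 set bits

1


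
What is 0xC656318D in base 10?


C656318D hex = 3327537549 decimal

3327537549


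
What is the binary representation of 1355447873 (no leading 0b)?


1355447873 = 1010000110010100111111001000001 in binary

1010000110010100111111001000001


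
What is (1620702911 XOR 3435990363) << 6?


Step 1: 1620702911 ^ 3435990363 = 2891250660
Step 2: 2891250660 << 6 = 185040042240

185040042240


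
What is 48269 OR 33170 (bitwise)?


0b1011110010001101 | 0b1000000110010010 = 0b1011110110011111 = 48543

48543


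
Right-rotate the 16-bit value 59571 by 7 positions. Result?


Rotate 0b1110100010110011 right by 7 (16-bit) = 0b110011111010001 = 26577

26577


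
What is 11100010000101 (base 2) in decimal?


11100010000101 in decimal = 14469

14469


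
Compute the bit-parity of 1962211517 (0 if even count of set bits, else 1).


0b1110100111101001111100010111101 has 20 ones => parity 0

0


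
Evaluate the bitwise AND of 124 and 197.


0b1111100 & 0b11000101 = 0b1000100 = 68

68


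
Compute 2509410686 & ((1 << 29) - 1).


2509410686 & 536870911 = 361927038

361927038


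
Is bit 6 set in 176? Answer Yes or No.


0b10110000, bit 6 = 0. No

No


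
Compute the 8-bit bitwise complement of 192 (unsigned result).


~0b11000000 = 0b111111 = 63 (8-bit unsigned)

63


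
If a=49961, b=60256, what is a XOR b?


49961 ^ 60256 = 10313

10313


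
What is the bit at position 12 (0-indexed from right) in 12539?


0b11000011111011, position 12 = 1

1


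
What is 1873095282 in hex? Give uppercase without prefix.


1873095282 = 6FA52A72 hex

6FA52A72


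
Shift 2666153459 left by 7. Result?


0b10011110111010100100010111110011 << 7 = 0b100111101110101001000101111100110000000 = 341267642752

341267642752


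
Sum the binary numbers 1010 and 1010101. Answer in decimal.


1010 + 1010101 = 1011111 = 95

95


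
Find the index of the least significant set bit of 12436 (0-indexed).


0b11000010010100. Lowest set bit at position 2

2


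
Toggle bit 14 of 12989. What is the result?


12989 ^ (1 << 14) = 12989 ^ 16384 = 29373

29373


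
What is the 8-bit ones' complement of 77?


77 ^ 255 = 178

178


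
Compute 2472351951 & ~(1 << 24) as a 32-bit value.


2472351951 & ~(1 << 24) = 2455574735

2455574735


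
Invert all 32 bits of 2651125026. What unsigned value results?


2651125026 ^ 4294967295 = 1643842269

1643842269


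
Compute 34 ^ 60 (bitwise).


0b100010 ^ 0b111100 = 0b11110 = 30

30


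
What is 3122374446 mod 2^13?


3122374446 & 8191 = 1838

1838


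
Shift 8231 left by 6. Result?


0b10000000100111 << 6 = 0b10000000100111000000 = 526784

526784


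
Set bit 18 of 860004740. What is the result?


860004740 | (1 << 18) = 860004740 | 262144 = 860266884

860266884


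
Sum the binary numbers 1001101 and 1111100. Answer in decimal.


1001101 + 1111100 = 11001001 = 201

201


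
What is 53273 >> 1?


0b1101000000011001 >> 1 = 0b110100000001100 = 26636

26636


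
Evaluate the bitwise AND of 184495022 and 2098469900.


0b1010111111110010101110101110 & 0b1111101000101000001110000001100 = 0b1000000101000000100000001100 = 135530508

135530508


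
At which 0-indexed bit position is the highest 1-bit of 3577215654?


0b11010101001101111111101010100110. Highest set bit at position 31

31


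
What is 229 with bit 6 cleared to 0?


229 & ~(1 << 6) = 165

165


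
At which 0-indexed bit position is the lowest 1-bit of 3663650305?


0b11011010010111101101111000000001. Lowest set bit at position 0

0


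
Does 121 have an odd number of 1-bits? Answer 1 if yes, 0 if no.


0b1111001 has 5 ones => parity 1

1


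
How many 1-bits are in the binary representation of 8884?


0b10001010110100 has 6 set bits

6


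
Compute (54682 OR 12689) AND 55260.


Step 1: 54682 | 12689 = 62875
Step 2: 62875 & 55260 = 54680

54680


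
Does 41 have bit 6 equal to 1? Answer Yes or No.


0b101001, bit 6 = 0. No

No


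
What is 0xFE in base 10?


FE hex = 254 decimal

254


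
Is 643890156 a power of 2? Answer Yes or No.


0b100110011000001111101111101100. Multiple bits set => No

No


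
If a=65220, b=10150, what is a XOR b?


65220 ^ 10150 = 55650

55650


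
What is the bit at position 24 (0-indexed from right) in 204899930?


0b1100001101101000011001011010, position 24 = 0

0
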